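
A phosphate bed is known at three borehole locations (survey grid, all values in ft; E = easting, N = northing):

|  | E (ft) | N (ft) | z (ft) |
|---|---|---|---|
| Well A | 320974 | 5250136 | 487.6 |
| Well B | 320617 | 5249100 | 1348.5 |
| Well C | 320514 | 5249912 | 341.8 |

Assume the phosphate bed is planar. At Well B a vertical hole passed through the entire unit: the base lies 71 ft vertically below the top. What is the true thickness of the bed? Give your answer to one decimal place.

40.8 ft

Two edge vectors: Well A→Well B = (-357, -1036, 860.9), Well A→Well C = (-460, -224, -145.8).
Normal n = (Well A→Well B) × (Well A→Well C) = (343890.4, -448064.6, -396592).
So ∂z/∂E = −n_x/n_z = 0.86711 and ∂z/∂N = −n_y/n_z = −1.12979.
|∇z| = √(a²+b²) = 1.42419, so dip δ = arctan(1.42419) = 54.93°.
True thickness = vertical thickness × cos δ = 71 × cos 54.93° = 40.8 ft.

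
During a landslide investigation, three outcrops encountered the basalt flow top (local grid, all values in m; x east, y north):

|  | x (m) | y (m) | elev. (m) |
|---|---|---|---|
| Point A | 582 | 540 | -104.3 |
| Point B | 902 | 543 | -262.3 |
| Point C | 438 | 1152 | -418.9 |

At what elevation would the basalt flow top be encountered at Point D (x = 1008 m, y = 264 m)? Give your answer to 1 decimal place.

Let the plane be z = a·x + b·y + c.
Point B−Point A: 320a + 3b = −158;  Point C−Point A: −144a + 612b = −314.6.
Solving gives a = −0.487855, b = −0.628842.
Then c = -104.3 − a·582 − b·540 = 519.21.
At (1008, 264): z = −491.8 − 166.0 + 519.21 = -138.6 m.

-138.6 m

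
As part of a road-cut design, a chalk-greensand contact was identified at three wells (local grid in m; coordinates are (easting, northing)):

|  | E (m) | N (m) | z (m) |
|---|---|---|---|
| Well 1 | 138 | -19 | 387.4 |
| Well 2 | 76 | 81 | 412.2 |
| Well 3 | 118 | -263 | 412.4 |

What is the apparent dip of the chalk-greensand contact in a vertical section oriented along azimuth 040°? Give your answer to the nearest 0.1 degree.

20.2°

Let the plane be z = a·E + b·N + c.
Well 2−Well 1: −62a + 100b = 24.8;  Well 3−Well 1: −20a − 244b = 25.
Solving gives a = −0.49925, b = −0.06154.
Unit vector along 040° is (sin 40°, cos 40°) = (0.6428, 0.7660).
Slope in that direction = a·(0.6428) + b·(0.7660) = −0.36805.
Apparent dip = arctan|0.36805| = 20.2° (true dip is 26.7°, so apparent ≤ true as expected).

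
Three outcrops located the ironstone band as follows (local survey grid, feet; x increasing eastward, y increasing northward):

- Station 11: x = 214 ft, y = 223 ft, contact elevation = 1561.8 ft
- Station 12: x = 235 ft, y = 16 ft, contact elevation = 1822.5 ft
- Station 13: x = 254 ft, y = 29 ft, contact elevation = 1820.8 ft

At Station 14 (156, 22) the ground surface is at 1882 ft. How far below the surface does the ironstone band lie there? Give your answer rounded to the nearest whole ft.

124 ft

Let the plane be z = a·x + b·y + c.
Station 12−Station 11: 21a − 207b = 260.7;  Station 13−Station 11: 40a − 194b = 259.
Solving gives a = 0.72211, b = −1.18616.
Then c = 1561.8 − a·214 − b·223 = 1671.78.
At (156, 22): z_contact = 112.6 − 26.1 + 1671.78 = 1758.3 ft.
Depth below ground = 1882 − 1758.3 = 124 ft.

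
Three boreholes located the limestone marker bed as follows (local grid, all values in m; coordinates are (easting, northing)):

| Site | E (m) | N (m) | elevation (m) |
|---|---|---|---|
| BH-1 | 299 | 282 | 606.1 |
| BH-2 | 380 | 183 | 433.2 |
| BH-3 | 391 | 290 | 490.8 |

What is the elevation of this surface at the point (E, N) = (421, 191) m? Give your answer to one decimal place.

384.8 m

Let the plane be z = a·E + b·N + c.
BH-2−BH-1: 81a − 99b = −172.9;  BH-3−BH-1: 92a + 8b = −115.3.
Solving gives a = −1.31180, b = 0.67318.
Then c = 606.1 − a·299 − b·282 = 808.49.
At (421, 191): z = −552.3 + 128.6 + 808.49 = 384.8 m.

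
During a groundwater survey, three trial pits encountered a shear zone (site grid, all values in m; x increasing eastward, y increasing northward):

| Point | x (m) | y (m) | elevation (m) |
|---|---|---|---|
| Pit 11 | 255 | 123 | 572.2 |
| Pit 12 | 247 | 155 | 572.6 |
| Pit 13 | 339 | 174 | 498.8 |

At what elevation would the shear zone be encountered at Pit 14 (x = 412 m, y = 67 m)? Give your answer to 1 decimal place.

Let the plane be z = a·x + b·y + c.
Pit 12−Pit 11: −8a + 32b = 0.4;  Pit 13−Pit 11: 84a + 51b = −73.4.
Solving gives a = −0.76525, b = −0.17881.
Then c = 572.2 − a·255 − b·123 = 789.33.
At (412, 67): z = −315.3 − 12.0 + 789.33 = 462.1 m.

462.1 m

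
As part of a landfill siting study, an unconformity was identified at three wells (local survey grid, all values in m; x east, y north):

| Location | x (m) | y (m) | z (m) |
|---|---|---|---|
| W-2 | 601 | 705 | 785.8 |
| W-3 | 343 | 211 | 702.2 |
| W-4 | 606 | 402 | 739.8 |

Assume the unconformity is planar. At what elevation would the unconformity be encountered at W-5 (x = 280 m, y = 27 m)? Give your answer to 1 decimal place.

672.1 m

Let the plane be z = a·x + b·y + c.
W-3−W-2: −258a − 494b = −83.6;  W-4−W-2: 5a − 303b = −46.
Solving gives a = 0.03232, b = 0.15235.
Then c = 785.8 − a·601 − b·705 = 658.97.
At (280, 27): z = 9.1 + 4.1 + 658.97 = 672.1 m.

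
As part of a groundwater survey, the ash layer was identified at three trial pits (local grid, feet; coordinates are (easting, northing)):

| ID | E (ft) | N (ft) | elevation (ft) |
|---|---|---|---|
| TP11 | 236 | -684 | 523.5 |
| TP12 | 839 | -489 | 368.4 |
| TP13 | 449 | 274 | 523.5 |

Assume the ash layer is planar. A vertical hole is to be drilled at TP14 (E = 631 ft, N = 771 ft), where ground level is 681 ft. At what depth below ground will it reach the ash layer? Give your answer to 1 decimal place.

177.3 ft

Let the plane be z = a·E + b·N + c.
TP12−TP11: 603a + 195b = −155.1;  TP13−TP11: 213a + 958b = 0.
Solving gives a = −0.27714, b = 0.06162.
Then c = 523.5 − a·236 − b·-684 = 631.05.
At (631, 771): z_contact = −174.88 + 47.51 + 631.05 = 503.69 ft.
Depth below ground = 681 − 503.69 = 177.3 ft.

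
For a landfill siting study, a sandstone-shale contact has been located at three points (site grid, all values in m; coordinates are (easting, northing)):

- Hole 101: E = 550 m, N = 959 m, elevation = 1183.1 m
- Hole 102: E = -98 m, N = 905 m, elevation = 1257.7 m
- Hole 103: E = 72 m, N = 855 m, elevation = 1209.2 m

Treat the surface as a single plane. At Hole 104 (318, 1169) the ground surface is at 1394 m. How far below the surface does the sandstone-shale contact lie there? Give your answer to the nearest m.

81 m

Two edge vectors: Hole 101→Hole 102 = (-648, -54, 74.6), Hole 101→Hole 103 = (-478, -104, 26.1).
Normal n = (Hole 101→Hole 102) × (Hole 101→Hole 103) = (6349, -18746, 41580).
So ∂z/∂E = −n_x/n_z = −0.15269 and ∂z/∂N = −n_y/n_z = 0.45084.
Intercept c from Hole 101: 1183.1 + 83.98 − 432.36 = 834.72.
At (318, 1169): z_contact = −48.6 + 527.0 + 834.72 = 1313.2 m.
Depth below ground = 1394 − 1313.2 = 81 m.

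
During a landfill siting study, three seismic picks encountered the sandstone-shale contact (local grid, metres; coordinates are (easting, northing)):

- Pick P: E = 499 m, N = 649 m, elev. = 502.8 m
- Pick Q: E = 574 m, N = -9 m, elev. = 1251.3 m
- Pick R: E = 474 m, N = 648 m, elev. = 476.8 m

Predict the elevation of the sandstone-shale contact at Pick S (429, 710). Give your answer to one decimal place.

Let the plane be z = a·E + b·N + c.
Pick Q−Pick P: 75a − 658b = 748.5;  Pick R−Pick P: −25a − 1b = −26.
Solving gives a = 1.08057, b = −1.01437.
Then c = 502.8 − a·499 − b·649 = 621.92.
At (429, 710): z = 463.6 − 720.2 + 621.92 = 365.3 m.

365.3 m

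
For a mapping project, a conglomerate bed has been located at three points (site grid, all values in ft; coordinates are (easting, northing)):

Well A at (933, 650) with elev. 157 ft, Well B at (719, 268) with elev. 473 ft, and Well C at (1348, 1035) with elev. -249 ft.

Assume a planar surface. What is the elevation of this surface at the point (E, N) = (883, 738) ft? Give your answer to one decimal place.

Two edge vectors: Well A→Well B = (-214, -382, 316), Well A→Well C = (415, 385, -406).
Normal n = (Well A→Well B) × (Well A→Well C) = (33432, 44256, 76140).
So ∂z/∂E = −n_x/n_z = −0.439086 and ∂z/∂N = −n_y/n_z = −0.581245.
Intercept c from Well A: 157 + 409.67 + 377.81 = 944.48.
At (883, 738): z = −387.7 − 429.0 + 944.48 = 127.8 ft.

127.8 ft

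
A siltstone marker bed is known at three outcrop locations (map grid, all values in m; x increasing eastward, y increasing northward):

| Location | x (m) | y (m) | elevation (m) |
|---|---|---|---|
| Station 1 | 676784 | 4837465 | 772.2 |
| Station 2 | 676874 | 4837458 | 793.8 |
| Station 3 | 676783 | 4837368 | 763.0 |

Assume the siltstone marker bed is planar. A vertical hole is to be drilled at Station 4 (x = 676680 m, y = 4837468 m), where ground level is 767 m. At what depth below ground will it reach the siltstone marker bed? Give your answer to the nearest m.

Two edge vectors: Station 1→Station 2 = (90, -7, 21.6), Station 1→Station 3 = (-1, -97, -9.2).
Normal n = (Station 1→Station 2) × (Station 1→Station 3) = (2159.6, 806.4, -8737).
So ∂z/∂x = −n_x/n_z = 0.24717867 and ∂z/∂y = −n_y/n_z = 0.09229713.
Intercept c from Station 1: 772.2 − 167286.57 − 446484.12 = −612998.49.
At (676680, 4837468): z_contact = 167260.9 + 446484.4 − 612998.49 = 746.8 m.
Depth below ground = 767 − 746.8 = 20 m.

20 m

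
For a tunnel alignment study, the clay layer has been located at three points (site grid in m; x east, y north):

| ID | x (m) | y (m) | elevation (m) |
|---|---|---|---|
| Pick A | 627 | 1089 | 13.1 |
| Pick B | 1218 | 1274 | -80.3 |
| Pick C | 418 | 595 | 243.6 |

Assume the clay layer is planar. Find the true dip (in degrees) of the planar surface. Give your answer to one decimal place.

Let the plane be z = a·x + b·y + c.
Pick B−Pick A: 591a + 185b = −93.4;  Pick C−Pick A: −209a − 494b = 230.5.
Solving gives a = −0.01381, b = −0.46076.
Gradient magnitude |∇z| = √(a² + b²) = √(0.00019 + 0.21230) = 0.46096.
True dip = arctan(0.46096) = 24.7°, dipping toward N (azimuth ≈ 002°).

24.7°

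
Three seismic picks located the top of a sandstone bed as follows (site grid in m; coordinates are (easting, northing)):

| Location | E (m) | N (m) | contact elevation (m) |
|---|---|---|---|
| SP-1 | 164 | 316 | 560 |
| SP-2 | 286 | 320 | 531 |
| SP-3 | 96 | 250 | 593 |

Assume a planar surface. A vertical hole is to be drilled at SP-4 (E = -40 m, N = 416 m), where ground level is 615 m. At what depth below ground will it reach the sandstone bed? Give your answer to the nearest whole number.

35 m

Let the plane be z = a·E + b·N + c.
SP-2−SP-1: 122a + 4b = −29;  SP-3−SP-1: −68a − 66b = 33.
Solving gives a = −0.22905, b = −0.26401.
Then c = 560 − a·164 − b·316 = 680.99.
At (-40, 416): z_contact = 9.2 − 109.8 + 680.99 = 580.3 m.
Depth below ground = 615 − 580.3 = 35 m.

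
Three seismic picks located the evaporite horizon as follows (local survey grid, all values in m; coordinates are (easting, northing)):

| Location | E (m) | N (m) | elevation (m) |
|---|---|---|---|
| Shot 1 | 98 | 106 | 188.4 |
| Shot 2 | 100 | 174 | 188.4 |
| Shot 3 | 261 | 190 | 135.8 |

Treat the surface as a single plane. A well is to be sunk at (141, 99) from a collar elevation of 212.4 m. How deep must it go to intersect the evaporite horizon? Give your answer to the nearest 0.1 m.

38.2 m

Let the plane be z = a·E + b·N + c.
Shot 2−Shot 1: 2a + 68b = 0;  Shot 3−Shot 1: 163a + 84b = −52.6.
Solving gives a = −0.32767, b = 0.00964.
Then c = 188.4 − a·98 − b·106 = 219.49.
At (141, 99): z_contact = −46.20 + 0.95 + 219.49 = 174.24 m.
Depth below ground = 212.4 − 174.24 = 38.2 m.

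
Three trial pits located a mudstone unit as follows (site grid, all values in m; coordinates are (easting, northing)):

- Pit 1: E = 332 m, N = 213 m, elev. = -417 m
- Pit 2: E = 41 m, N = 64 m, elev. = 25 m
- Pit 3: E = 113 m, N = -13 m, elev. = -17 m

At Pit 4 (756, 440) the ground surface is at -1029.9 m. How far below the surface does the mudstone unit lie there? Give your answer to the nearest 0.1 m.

37.0 m

Let the plane be z = a·E + b·N + c.
Pit 2−Pit 1: −291a − 149b = 442;  Pit 3−Pit 1: −219a − 226b = 400.
Solving gives a = −1.21600, b = −0.59158.
Then c = -417 − a·332 − b·213 = 112.72.
At (756, 440): z_contact = −919.29 − 260.30 + 112.72 = -1066.87 m.
Depth below ground = -1029.9 − (-1066.87) = 37.0 m.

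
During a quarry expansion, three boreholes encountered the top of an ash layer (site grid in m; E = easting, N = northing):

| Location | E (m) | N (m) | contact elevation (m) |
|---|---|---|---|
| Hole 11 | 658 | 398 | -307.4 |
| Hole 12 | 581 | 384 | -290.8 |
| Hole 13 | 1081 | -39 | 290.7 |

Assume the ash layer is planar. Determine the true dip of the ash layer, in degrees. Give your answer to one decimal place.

Two edge vectors: Hole 11→Hole 12 = (-77, -14, 16.6), Hole 11→Hole 13 = (423, -437, 598.1).
Normal n = (Hole 11→Hole 12) × (Hole 11→Hole 13) = (-1119.2, 53075.5, 39571).
So ∂z/∂E = −n_x/n_z = 0.02828 and ∂z/∂N = −n_y/n_z = −1.34127.
Gradient magnitude |∇z| = √(a² + b²) = √(0.00080 + 1.79901) = 1.34157.
True dip = arctan(1.34157) = 53.3°, dipping toward N (azimuth ≈ 359°).

53.3°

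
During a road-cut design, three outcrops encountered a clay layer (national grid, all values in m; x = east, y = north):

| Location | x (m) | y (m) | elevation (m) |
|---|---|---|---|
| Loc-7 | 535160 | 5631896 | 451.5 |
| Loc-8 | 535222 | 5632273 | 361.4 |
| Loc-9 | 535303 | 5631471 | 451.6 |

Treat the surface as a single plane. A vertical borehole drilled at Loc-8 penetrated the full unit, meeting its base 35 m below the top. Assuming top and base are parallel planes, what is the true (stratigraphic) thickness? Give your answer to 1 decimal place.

Two edge vectors: Loc-7→Loc-8 = (62, 377, -90.1), Loc-7→Loc-9 = (143, -425, 0.1).
Normal n = (Loc-7→Loc-8) × (Loc-7→Loc-9) = (-38254.8, -12890.5, -80261).
So ∂z/∂x = −n_x/n_z = −0.47663 and ∂z/∂y = −n_y/n_z = −0.16061.
|∇z| = √(a²+b²) = 0.50296, so dip δ = arctan(0.50296) = 26.70°.
True thickness = vertical thickness × cos δ = 35 × cos 26.70° = 31.3 m.

31.3 m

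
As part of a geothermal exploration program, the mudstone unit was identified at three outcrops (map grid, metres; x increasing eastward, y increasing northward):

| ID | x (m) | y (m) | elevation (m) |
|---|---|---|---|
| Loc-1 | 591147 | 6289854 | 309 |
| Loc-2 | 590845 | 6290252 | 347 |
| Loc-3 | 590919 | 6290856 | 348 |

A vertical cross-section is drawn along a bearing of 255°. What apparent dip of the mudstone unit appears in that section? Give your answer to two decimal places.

Two edge vectors: Loc-1→Loc-2 = (-302, 398, 38), Loc-1→Loc-3 = (-228, 1002, 39).
Normal n = (Loc-1→Loc-2) × (Loc-1→Loc-3) = (-22554, 3114, -211860).
So ∂z/∂x = −n_x/n_z = −0.10646 and ∂z/∂y = −n_y/n_z = 0.01470.
Unit vector along 255° is (sin 255°, cos 255°) = (-0.9659, -0.2588).
Slope in that direction = a·(-0.9659) + b·(-0.2588) = 0.09903.
Apparent dip = arctan|0.09903| = 5.66° (true dip is 6.1°, so apparent ≤ true as expected).

5.66°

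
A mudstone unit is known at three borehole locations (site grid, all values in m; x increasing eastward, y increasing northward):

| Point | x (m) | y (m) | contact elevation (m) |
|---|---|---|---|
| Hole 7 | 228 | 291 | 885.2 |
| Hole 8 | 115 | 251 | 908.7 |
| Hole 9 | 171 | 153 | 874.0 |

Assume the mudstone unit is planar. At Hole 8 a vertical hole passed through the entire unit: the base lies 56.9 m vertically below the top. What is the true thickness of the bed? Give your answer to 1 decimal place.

Let the plane be z = a·x + b·y + c.
Hole 8−Hole 7: −113a − 40b = 23.5;  Hole 9−Hole 7: −57a − 138b = −11.2.
Solving gives a = −0.27723, b = 0.19567.
|∇z| = √(a²+b²) = 0.33932, so dip δ = arctan(0.33932) = 18.74°.
True thickness = vertical thickness × cos δ = 56.9 × cos 18.74° = 53.9 m.

53.9 m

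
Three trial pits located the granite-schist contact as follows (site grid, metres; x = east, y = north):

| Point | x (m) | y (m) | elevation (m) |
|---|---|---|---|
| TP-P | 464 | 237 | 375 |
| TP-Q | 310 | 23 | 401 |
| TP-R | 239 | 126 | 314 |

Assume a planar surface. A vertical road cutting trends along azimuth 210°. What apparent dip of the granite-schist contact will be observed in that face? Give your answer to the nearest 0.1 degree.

9.6°

Two edge vectors: TP-P→TP-Q = (-154, -214, 26), TP-P→TP-R = (-225, -111, -61).
Normal n = (TP-P→TP-Q) × (TP-P→TP-R) = (15940, -15244, -31056).
So ∂z/∂x = −n_x/n_z = 0.51327 and ∂z/∂y = −n_y/n_z = −0.49086.
Unit vector along 210° is (sin 210°, cos 210°) = (-0.5000, -0.8660).
Slope in that direction = a·(-0.5000) + b·(-0.8660) = 0.16846.
Apparent dip = arctan|0.16846| = 9.6° (true dip is 35.4°, so apparent ≤ true as expected).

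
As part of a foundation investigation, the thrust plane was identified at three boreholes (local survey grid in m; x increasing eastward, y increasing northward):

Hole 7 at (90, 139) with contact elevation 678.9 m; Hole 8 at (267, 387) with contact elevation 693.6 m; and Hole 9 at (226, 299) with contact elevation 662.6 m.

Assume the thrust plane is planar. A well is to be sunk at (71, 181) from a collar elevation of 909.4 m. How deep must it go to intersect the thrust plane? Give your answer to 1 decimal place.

170.1 m

Let the plane be z = a·x + b·y + c.
Hole 8−Hole 7: 177a + 248b = 14.7;  Hole 9−Hole 7: 136a + 160b = −16.3.
Solving gives a = −1.18240, b = 0.90316.
Then c = 678.9 − a·90 − b·139 = 659.78.
At (71, 181): z_contact = −83.95 + 163.47 + 659.78 = 739.30 m.
Depth below ground = 909.4 − 739.30 = 170.1 m.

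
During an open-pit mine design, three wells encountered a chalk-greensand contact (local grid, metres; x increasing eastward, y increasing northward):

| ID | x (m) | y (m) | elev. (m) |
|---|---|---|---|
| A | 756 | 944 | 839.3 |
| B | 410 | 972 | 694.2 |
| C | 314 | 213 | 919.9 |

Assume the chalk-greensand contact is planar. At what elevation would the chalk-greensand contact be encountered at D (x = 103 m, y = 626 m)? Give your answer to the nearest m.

Two edge vectors: A→B = (-346, 28, -145.1), A→C = (-442, -731, 80.6).
Normal n = (A→B) × (A→C) = (-103811.3, 92021.8, 265302).
So ∂z/∂x = −n_x/n_z = 0.39129 and ∂z/∂y = −n_y/n_z = −0.34686.
Intercept c from A: 839.3 − 295.82 + 327.43 = 870.91.
At (103, 626): z = 40.3 − 217.1 + 870.91 = 694.1 m.

694 m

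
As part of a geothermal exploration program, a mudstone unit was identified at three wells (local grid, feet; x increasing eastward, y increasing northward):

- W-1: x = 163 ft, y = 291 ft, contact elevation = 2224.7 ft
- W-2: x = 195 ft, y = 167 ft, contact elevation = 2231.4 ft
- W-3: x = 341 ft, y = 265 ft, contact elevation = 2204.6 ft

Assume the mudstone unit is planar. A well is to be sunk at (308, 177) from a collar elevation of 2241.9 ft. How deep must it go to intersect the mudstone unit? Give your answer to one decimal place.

25.6 ft

Let the plane be z = a·x + b·y + c.
W-2−W-1: 32a − 124b = 6.7;  W-3−W-1: 178a − 26b = −20.1.
Solving gives a = −0.12555, b = −0.08643.
Then c = 2224.7 − a·163 − b·291 = 2270.32.
At (308, 177): z_contact = −38.67 − 15.30 + 2270.32 = 2216.35 ft.
Depth below ground = 2241.9 − 2216.35 = 25.6 ft.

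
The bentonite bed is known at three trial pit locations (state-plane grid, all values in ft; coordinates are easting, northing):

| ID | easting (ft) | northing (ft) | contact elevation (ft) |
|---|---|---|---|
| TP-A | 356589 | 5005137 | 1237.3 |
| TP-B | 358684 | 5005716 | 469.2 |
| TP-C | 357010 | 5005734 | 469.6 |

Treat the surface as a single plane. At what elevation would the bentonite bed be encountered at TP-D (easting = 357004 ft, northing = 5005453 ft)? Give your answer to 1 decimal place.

Two edge vectors: TP-A→TP-B = (2095, 579, -768.1), TP-A→TP-C = (421, 597, -767.7).
Normal n = (TP-A→TP-B) × (TP-A→TP-C) = (14057.4, 1284961.4, 1006956).
So ∂z/∂easting = −n_x/n_z = −0.013960292 and ∂z/∂northing = −n_y/n_z = −1.276084953.
Intercept c from TP-A: 1237.3 + 4978.09 + 6386980.01 = 6393195.40.
At (357004, 5005453): z = −4983.9 − 6387383.3 + 6393195.40 = 828.3 ft.

828.3 ft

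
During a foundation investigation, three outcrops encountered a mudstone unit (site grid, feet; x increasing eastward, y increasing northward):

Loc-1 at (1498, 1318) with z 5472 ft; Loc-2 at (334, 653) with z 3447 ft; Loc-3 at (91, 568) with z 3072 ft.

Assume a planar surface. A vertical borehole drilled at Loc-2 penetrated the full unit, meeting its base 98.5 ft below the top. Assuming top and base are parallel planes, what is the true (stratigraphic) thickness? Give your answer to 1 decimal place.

Let the plane be z = a·x + b·y + c.
Loc-2−Loc-1: −1164a − 665b = −2025;  Loc-3−Loc-1: −1407a − 750b = −2400.
Solving gives a = 1.23294, b = 0.88700.
|∇z| = √(a²+b²) = 1.51885, so dip δ = arctan(1.51885) = 56.64°.
True thickness = vertical thickness × cos δ = 98.5 × cos 56.64° = 54.2 ft.

54.2 ft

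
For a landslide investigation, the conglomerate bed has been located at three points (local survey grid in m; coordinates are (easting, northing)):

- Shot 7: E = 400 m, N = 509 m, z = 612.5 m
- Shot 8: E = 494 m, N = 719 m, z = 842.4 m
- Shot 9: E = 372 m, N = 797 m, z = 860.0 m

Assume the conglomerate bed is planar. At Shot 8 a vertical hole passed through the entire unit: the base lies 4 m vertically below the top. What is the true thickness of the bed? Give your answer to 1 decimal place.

2.8 m

Two edge vectors: Shot 7→Shot 8 = (94, 210, 229.9), Shot 7→Shot 9 = (-28, 288, 247.5).
Normal n = (Shot 7→Shot 8) × (Shot 7→Shot 9) = (-14236.2, -29702.2, 32952).
So ∂z/∂E = −n_x/n_z = 0.43203 and ∂z/∂N = −n_y/n_z = 0.90138.
|∇z| = √(a²+b²) = 0.99957, so dip δ = arctan(0.99957) = 44.99°.
True thickness = vertical thickness × cos δ = 4 × cos 44.99° = 2.8 m.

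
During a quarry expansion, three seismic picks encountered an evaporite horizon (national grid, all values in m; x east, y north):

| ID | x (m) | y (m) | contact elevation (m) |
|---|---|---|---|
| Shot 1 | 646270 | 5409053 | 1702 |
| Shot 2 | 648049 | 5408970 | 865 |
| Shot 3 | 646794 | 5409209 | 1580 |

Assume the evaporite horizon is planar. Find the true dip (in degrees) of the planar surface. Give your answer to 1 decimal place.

Two edge vectors: Shot 1→Shot 2 = (1779, -83, -837), Shot 1→Shot 3 = (524, 156, -122).
Normal n = (Shot 1→Shot 2) × (Shot 1→Shot 3) = (140698, -221550, 321016).
So ∂z/∂x = −n_x/n_z = −0.43829 and ∂z/∂y = −n_y/n_z = 0.69015.
Gradient magnitude |∇z| = √(a² + b²) = √(0.19210 + 0.47631) = 0.81756.
True dip = arctan(0.81756) = 39.3°, dipping toward SSE (azimuth ≈ 148°).

39.3°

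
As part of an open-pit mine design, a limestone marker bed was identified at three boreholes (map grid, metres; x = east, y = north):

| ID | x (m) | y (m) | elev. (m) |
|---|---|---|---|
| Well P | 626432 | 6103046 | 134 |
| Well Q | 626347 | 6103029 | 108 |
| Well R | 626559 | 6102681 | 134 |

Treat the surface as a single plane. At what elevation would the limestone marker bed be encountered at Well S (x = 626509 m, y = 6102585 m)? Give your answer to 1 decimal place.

110.1 m

Two edge vectors: Well P→Well Q = (-85, -17, -26), Well P→Well R = (127, -365, 0).
Normal n = (Well P→Well Q) × (Well P→Well R) = (-9490, -3302, 33184).
So ∂z/∂x = −n_x/n_z = 0.285981196 and ∂z/∂y = −n_y/n_z = 0.099505786.
Intercept c from Well P: 134 − 179147.77 − 607288.39 = −786302.16.
At (626509, 6102585): z = 179169.8 + 607242.5 − 786302.16 = 110.1 m.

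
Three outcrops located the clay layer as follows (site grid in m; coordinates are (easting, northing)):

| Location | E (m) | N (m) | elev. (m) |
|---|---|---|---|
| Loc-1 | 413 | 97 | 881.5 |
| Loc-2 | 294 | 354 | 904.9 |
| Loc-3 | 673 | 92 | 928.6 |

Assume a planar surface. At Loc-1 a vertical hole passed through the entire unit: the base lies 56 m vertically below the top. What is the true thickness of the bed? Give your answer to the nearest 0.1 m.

54.3 m

Two edge vectors: Loc-1→Loc-2 = (-119, 257, 23.4), Loc-1→Loc-3 = (260, -5, 47.1).
Normal n = (Loc-1→Loc-2) × (Loc-1→Loc-3) = (12221.7, 11688.9, -66225).
So ∂z/∂E = −n_x/n_z = 0.18455 and ∂z/∂N = −n_y/n_z = 0.17650.
|∇z| = √(a²+b²) = 0.25536, so dip δ = arctan(0.25536) = 14.33°.
True thickness = vertical thickness × cos δ = 56 × cos 14.33° = 54.3 m.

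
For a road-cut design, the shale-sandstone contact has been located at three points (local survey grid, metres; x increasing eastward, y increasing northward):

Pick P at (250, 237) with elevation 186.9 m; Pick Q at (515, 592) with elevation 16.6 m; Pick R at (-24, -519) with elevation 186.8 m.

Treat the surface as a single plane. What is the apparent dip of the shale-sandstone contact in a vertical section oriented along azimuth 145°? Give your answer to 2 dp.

47.41°

Let the plane be z = a·x + b·y + c.
Pick Q−Pick P: 265a + 355b = −170.3;  Pick R−Pick P: −274a − 756b = −0.1.
Solving gives a = −1.24946, b = 0.45298.
Unit vector along 145° is (sin 145°, cos 145°) = (0.5736, -0.8192).
Slope in that direction = a·(0.5736) + b·(-0.8192) = −1.08772.
Apparent dip = arctan|1.08772| = 47.41° (true dip is 53.0°, so apparent ≤ true as expected).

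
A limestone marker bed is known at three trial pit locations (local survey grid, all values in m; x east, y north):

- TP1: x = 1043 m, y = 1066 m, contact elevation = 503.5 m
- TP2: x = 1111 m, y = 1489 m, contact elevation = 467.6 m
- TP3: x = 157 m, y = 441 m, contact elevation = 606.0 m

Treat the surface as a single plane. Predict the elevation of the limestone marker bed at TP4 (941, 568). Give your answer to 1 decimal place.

Two edge vectors: TP1→TP2 = (68, 423, -35.9), TP1→TP3 = (-886, -625, 102.5).
Normal n = (TP1→TP2) × (TP1→TP3) = (20920, 24837.4, 332278).
So ∂z/∂x = −n_x/n_z = −0.062959 and ∂z/∂y = −n_y/n_z = −0.074749.
Intercept c from TP1: 503.5 + 65.67 + 79.68 = 648.85.
At (941, 568): z = −59.2 − 42.5 + 648.85 = 547.1 m.

547.1 m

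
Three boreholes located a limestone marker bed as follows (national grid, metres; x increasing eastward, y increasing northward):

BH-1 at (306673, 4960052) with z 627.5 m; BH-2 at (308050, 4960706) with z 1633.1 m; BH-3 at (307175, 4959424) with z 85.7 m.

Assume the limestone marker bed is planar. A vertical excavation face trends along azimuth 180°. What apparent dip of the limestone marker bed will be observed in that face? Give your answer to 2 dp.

46.35°

Two edge vectors: BH-1→BH-2 = (1377, 654, 1005.6), BH-1→BH-3 = (502, -628, -541.8).
Normal n = (BH-1→BH-2) × (BH-1→BH-3) = (277179.6, 1250869.8, -1193064).
So ∂z/∂x = −n_x/n_z = 0.23233 and ∂z/∂y = −n_y/n_z = 1.04845.
Unit vector along 180° is (sin 180°, cos 180°) = (0.0000, -1.0000).
Slope in that direction = a·(0.0000) + b·(-1.0000) = −1.04845.
Apparent dip = arctan|1.04845| = 46.35° (true dip is 47.0°, so apparent ≤ true as expected).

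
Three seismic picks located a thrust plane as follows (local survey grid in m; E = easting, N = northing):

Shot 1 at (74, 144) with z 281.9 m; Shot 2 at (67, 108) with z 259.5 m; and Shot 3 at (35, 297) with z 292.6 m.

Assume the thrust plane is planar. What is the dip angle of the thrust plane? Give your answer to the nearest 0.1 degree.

52.2°

Let the plane be z = a·E + b·N + c.
Shot 2−Shot 1: −7a − 36b = −22.4;  Shot 3−Shot 1: −39a + 153b = 10.7.
Solving gives a = 1.22909, b = 0.38323.
Gradient magnitude |∇z| = √(a² + b²) = √(1.51066 + 0.14687) = 1.28745.
True dip = arctan(1.28745) = 52.2°, dipping toward WSW (azimuth ≈ 253°).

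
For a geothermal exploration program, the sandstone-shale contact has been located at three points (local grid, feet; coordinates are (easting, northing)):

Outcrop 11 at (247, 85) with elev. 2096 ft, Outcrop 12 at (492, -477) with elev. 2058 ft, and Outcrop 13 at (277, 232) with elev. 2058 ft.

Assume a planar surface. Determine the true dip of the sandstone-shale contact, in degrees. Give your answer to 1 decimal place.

Let the plane be z = a·E + b·N + c.
Outcrop 12−Outcrop 11: 245a − 562b = −38;  Outcrop 13−Outcrop 11: 30a + 147b = −38.
Solving gives a = −0.50954, b = −0.15452.
Gradient magnitude |∇z| = √(a² + b²) = √(0.25963 + 0.02387) = 0.53245.
True dip = arctan(0.53245) = 28.0°, dipping toward ENE (azimuth ≈ 073°).

28.0°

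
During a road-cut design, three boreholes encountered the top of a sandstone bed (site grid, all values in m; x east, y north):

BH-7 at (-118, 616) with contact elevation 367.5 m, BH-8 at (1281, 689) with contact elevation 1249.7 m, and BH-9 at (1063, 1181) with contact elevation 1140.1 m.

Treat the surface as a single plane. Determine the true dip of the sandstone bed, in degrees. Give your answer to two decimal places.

Two edge vectors: BH-7→BH-8 = (1399, 73, 882.2), BH-7→BH-9 = (1181, 565, 772.6).
Normal n = (BH-7→BH-8) × (BH-7→BH-9) = (-442043.2, -38989.2, 704222).
So ∂z/∂x = −n_x/n_z = 0.62770 and ∂z/∂y = −n_y/n_z = 0.05536.
Gradient magnitude |∇z| = √(a² + b²) = √(0.39401 + 0.00307) = 0.63014.
True dip = arctan(0.63014) = 32.22°, dipping toward W (azimuth ≈ 265°).

32.22°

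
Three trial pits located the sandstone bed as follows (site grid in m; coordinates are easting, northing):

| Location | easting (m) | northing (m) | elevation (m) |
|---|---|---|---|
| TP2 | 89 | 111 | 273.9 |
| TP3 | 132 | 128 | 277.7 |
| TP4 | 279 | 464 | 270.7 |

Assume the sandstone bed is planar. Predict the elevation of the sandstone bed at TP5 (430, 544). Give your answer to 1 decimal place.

Let the plane be z = a·easting + b·northing + c.
TP3−TP2: 43a + 17b = 3.8;  TP4−TP2: 190a + 353b = −3.2.
Solving gives a = 0.11681, b = −0.07194.
Then c = 273.9 − a·89 − b·111 = 271.49.
At (430, 544): z = 50.2 − 39.1 + 271.49 = 282.6 m.

282.6 m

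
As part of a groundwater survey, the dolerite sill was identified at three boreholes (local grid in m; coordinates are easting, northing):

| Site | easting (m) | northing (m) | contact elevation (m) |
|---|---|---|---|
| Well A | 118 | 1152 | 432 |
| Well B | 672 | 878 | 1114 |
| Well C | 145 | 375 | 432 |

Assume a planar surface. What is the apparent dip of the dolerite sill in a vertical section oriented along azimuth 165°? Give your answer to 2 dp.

Let the plane be z = a·easting + b·northing + c.
Well B−Well A: 554a − 274b = 682;  Well C−Well A: 27a − 777b = 0.
Solving gives a = 1.25257, b = 0.04353.
Unit vector along 165° is (sin 165°, cos 165°) = (0.2588, -0.9659).
Slope in that direction = a·(0.2588) + b·(-0.9659) = 0.28215.
Apparent dip = arctan|0.28215| = 15.76° (true dip is 51.4°, so apparent ≤ true as expected).

15.76°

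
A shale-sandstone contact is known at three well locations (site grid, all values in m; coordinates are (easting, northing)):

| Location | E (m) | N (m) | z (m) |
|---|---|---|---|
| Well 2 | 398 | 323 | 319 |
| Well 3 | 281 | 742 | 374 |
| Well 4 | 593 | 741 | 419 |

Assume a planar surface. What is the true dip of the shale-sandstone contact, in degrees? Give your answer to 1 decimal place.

Let the plane be z = a·E + b·N + c.
Well 3−Well 2: −117a + 419b = 55;  Well 4−Well 2: 195a + 418b = 100.
Solving gives a = 0.14478, b = 0.17169.
Gradient magnitude |∇z| = √(a² + b²) = √(0.02096 + 0.02948) = 0.22459.
True dip = arctan(0.22459) = 12.7°, dipping toward SW (azimuth ≈ 220°).

12.7°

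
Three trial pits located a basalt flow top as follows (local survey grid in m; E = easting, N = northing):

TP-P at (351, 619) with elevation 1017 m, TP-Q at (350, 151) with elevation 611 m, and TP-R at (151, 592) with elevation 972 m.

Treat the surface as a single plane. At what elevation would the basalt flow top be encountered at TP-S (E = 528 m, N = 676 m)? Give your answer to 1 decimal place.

Two edge vectors: TP-P→TP-Q = (-1, -468, -406), TP-P→TP-R = (-200, -27, -45).
Normal n = (TP-P→TP-Q) × (TP-P→TP-R) = (10098, 81155, -93573).
So ∂z/∂E = −n_x/n_z = 0.10792 and ∂z/∂N = −n_y/n_z = 0.86729.
Intercept c from TP-P: 1017 − 37.88 − 536.85 = 442.27.
At (528, 676): z = 57.0 + 586.3 + 442.27 = 1085.5 m.

1085.5 m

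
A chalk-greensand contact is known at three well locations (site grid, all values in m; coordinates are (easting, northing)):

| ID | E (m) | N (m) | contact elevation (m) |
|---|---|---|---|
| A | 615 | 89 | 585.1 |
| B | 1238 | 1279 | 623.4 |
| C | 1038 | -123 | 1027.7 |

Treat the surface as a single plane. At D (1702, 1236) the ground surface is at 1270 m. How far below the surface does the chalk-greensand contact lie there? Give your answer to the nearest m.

239 m

Let the plane be z = a·E + b·N + c.
B−A: 623a + 1190b = 38.3;  C−A: 423a − 212b = 442.6.
Solving gives a = 0.84164, b = −0.40844.
Then c = 585.1 − a·615 − b·89 = 103.85.
At (1702, 1236): z_contact = 1432.5 − 504.8 + 103.85 = 1031.5 m.
Depth below ground = 1270 − 1031.5 = 239 m.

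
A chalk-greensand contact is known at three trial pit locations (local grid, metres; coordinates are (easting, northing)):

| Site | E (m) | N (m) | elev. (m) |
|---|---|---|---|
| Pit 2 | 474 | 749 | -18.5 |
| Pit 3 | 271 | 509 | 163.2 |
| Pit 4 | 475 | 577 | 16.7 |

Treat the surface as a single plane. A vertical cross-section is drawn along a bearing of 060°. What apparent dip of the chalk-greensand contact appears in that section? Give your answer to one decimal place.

Let the plane be z = a·E + b·N + c.
Pit 3−Pit 2: −203a − 240b = 181.7;  Pit 4−Pit 2: 1a − 172b = 35.2.
Solving gives a = −0.64866, b = −0.20842.
Unit vector along 060° is (sin 60°, cos 60°) = (0.8660, 0.5000).
Slope in that direction = a·(0.8660) + b·(0.5000) = −0.66597.
Apparent dip = arctan|0.66597| = 33.7° (true dip is 34.3°, so apparent ≤ true as expected).

33.7°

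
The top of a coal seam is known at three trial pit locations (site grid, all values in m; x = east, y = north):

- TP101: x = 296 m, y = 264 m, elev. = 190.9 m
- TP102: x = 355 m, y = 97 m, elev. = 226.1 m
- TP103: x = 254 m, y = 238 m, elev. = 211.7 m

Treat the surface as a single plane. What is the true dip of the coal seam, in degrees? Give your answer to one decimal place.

23.5°

Let the plane be z = a·x + b·y + c.
TP102−TP101: 59a − 167b = 35.2;  TP103−TP101: −42a − 26b = 20.8.
Solving gives a = −0.29930, b = −0.31652.
Gradient magnitude |∇z| = √(a² + b²) = √(0.08958 + 0.10018) = 0.43562.
True dip = arctan(0.43562) = 23.5°, dipping toward NE (azimuth ≈ 043°).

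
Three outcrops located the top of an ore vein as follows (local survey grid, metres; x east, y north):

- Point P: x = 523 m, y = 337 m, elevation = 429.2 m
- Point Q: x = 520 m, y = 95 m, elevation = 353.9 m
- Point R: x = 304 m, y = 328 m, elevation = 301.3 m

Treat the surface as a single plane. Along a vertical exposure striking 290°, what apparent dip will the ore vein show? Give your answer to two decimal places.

23.42°

Let the plane be z = a·x + b·y + c.
Point Q−Point P: −3a − 242b = −75.3;  Point R−Point P: −219a − 9b = −127.9.
Solving gives a = 0.57152, b = 0.30407.
Unit vector along 290° is (sin 290°, cos 290°) = (-0.9397, 0.3420).
Slope in that direction = a·(-0.9397) + b·(0.3420) = −0.43306.
Apparent dip = arctan|0.43306| = 23.42° (true dip is 32.9°, so apparent ≤ true as expected).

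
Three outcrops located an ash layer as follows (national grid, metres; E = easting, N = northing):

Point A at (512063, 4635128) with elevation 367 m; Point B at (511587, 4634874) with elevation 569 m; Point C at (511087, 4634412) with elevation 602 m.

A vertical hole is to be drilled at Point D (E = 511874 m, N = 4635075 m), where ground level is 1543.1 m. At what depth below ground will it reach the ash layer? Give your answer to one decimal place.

1052.0 m

Let the plane be z = a·E + b·N + c.
Point B−Point A: −476a − 254b = 202;  Point C−Point A: −976a − 716b = 235.
Solving gives a = −0.914219907, b = 0.917986912.
Then c = 367 − a·512063 − b·4635128 = −3786481.65.
At (511874, 4635075): z_contact = −467965.40 + 4254938.19 − 3786481.65 = 491.13 m.
Depth below ground = 1543.1 − 491.13 = 1052.0 m.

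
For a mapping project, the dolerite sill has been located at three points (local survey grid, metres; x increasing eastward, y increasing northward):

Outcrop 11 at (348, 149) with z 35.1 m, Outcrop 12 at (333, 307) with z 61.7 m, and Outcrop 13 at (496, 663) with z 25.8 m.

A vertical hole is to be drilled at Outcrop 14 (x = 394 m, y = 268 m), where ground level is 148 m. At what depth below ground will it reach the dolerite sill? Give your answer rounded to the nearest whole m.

Let the plane be z = a·x + b·y + c.
Outcrop 12−Outcrop 11: −15a + 158b = 26.6;  Outcrop 13−Outcrop 11: 148a + 514b = −9.3.
Solving gives a = −0.48697, b = 0.12212.
Then c = 35.1 − a·348 − b·149 = 186.37.
At (394, 268): z_contact = −191.9 + 32.7 + 186.37 = 27.2 m.
Depth below ground = 148 − 27.2 = 121 m.

121 m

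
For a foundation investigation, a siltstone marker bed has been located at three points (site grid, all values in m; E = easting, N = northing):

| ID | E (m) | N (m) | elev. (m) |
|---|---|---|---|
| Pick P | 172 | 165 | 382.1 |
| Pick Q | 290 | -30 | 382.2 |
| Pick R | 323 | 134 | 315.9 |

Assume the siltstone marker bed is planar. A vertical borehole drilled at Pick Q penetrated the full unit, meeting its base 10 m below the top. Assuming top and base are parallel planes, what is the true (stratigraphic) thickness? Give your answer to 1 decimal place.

8.6 m

Let the plane be z = a·E + b·N + c.
Pick Q−Pick P: 118a − 195b = 0.1;  Pick R−Pick P: 151a − 31b = −66.2.
Solving gives a = −0.50072, b = −0.30351.
|∇z| = √(a²+b²) = 0.58553, so dip δ = arctan(0.58553) = 30.35°.
True thickness = vertical thickness × cos δ = 10 × cos 30.35° = 8.6 m.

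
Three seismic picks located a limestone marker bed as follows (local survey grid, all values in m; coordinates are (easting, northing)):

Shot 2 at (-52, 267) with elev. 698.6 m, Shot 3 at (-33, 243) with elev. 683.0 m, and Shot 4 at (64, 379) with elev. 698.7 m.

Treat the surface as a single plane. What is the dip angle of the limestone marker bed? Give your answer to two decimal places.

27.11°

Let the plane be z = a·E + b·N + c.
Shot 3−Shot 2: 19a − 24b = −15.6;  Shot 4−Shot 2: 116a + 112b = 0.1.
Solving gives a = −0.35521, b = 0.36879.
Gradient magnitude |∇z| = √(a² + b²) = √(0.12618 + 0.13601) = 0.51204.
True dip = arctan(0.51204) = 27.11°, dipping toward SE (azimuth ≈ 136°).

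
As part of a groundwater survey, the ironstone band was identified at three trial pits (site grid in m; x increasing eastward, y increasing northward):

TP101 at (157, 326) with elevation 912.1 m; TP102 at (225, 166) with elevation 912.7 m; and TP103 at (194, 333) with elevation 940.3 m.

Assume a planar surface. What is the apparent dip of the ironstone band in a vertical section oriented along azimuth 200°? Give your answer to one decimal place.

Let the plane be z = a·x + b·y + c.
TP102−TP101: 68a − 160b = 0.6;  TP103−TP101: 37a + 7b = 28.2.
Solving gives a = 0.70610, b = 0.29634.
Unit vector along 200° is (sin 200°, cos 200°) = (-0.3420, -0.9397).
Slope in that direction = a·(-0.3420) + b·(-0.9397) = −0.51997.
Apparent dip = arctan|0.51997| = 27.5° (true dip is 37.4°, so apparent ≤ true as expected).

27.5°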